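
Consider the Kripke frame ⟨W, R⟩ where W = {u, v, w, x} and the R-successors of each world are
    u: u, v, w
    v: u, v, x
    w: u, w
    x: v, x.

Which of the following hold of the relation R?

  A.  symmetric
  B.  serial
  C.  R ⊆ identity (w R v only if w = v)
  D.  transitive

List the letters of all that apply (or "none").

A, B

(A) symmetric: every R-edge is matched by its reverse.
(B) serial: every world has an R-successor.
(C) not ⊆ identity: u R v with u ≠ v.
(D) not transitive: u R v and v R x but not u R x.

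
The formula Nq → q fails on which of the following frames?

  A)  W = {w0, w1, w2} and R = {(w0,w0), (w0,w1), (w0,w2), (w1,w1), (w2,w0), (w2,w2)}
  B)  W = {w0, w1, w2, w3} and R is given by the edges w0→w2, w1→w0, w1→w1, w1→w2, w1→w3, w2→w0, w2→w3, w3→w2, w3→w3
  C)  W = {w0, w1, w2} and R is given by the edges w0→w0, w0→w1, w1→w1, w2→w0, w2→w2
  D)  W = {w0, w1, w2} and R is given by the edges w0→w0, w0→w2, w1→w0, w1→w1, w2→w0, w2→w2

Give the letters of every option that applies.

The schema Nq → q is axiom T; it is valid on a frame iff R is reflexive.
(A) R is reflexive (each world relates to itself), so the schema is valid here.
(B) R is not reflexive (not w0 R w0), so the schema fails here.
(C) R is reflexive (each world relates to itself), so the schema is valid here.
(D) R is reflexive (each world relates to itself), so the schema is valid here.

B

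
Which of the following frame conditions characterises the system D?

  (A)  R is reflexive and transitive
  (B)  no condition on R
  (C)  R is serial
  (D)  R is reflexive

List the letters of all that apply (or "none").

C

(A) this class determines S4, not D.
(B) this class determines K, not D.
(C) D is sound and complete for exactly this class.
(D) this class determines T (= KT), not D.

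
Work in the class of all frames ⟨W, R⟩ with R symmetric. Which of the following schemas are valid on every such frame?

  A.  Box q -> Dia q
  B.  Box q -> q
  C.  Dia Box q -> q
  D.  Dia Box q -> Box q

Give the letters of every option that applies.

(A) Box q -> Dia q is axiom D; it is valid on a frame exactly when R is serial. Such an R need not be serial, so not valid.
(B) axiom T: valid iff R is reflexive. Such an R need not be reflexive — not valid.
(C) the dual of axiom B: valid iff R is symmetric. Every such R is symmetric — valid.
(D) Dia Box q -> Box q is the dual of axiom 5; it is valid on a frame exactly when R is euclidean. Such an R need not be euclidean, so not valid.

C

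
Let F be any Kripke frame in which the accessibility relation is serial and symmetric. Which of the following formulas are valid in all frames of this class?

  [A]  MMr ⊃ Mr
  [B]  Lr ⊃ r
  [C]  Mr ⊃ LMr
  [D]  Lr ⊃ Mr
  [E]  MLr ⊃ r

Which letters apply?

(A) the dual of axiom 4: valid iff R is transitive. Such an R need not be transitive — not valid.
(B) Lr ⊃ r is axiom T; it is valid on a frame exactly when R is reflexive. Such an R need not be reflexive, so not valid.
(C) axiom 5: valid iff R is euclidean. Such an R need not be euclidean — not valid.
(D) axiom D: valid iff R is serial. Every such R is serial — valid.
(E) MLr ⊃ r is the dual of axiom B; it is valid on a frame exactly when R is symmetric. Every such R is symmetric, so valid.

D, E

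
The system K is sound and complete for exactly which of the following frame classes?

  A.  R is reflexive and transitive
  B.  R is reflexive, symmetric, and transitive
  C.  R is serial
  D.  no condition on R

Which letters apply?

D

(A) this class determines S4, not K.
(B) this class determines S5, not K.
(C) this class determines D, not K.
(D) K is sound and complete for exactly this class.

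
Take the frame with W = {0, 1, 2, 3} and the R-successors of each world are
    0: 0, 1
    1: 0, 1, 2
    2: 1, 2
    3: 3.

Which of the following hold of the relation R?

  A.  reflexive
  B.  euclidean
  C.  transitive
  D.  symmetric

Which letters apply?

(A) reflexive: each world relates to itself.
(B) not euclidean: 1 R 0 and 1 R 2 but not 0 R 2.
(C) not transitive: 0 R 1 and 1 R 2 but not 0 R 2.
(D) symmetric: every R-edge is matched by its reverse.

A, D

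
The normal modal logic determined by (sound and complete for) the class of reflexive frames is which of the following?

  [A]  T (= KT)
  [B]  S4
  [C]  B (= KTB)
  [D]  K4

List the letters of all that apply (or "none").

A

(A) T (= KT) is determined by exactly this class.
(B) S4 is determined by the class of reflexive and transitive frames.
(C) B (= KTB) is determined by the class of reflexive and symmetric frames.
(D) K4 is determined by the class of transitive frames.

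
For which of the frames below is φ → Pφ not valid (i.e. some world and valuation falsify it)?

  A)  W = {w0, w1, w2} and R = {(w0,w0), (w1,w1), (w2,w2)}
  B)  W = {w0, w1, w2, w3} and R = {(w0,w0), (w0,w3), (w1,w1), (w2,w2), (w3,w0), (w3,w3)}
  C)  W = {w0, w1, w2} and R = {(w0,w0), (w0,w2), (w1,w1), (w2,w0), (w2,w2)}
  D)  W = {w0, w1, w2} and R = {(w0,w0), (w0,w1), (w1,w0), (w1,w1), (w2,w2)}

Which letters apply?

The schema φ → Pφ is the dual of axiom T; it is valid on a frame iff R is reflexive.
(A) R is reflexive (each world relates to itself), so the schema is valid here.
(B) R is reflexive (each world relates to itself), so the schema is valid here.
(C) R is reflexive (each world relates to itself), so the schema is valid here.
(D) R is reflexive (each world relates to itself), so the schema is valid here.

none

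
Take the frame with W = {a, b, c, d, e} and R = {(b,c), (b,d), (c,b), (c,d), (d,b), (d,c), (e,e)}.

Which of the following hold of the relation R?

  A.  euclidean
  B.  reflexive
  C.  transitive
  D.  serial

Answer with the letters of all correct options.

(A) not euclidean: b R c and b R c but not c R c.
(B) not reflexive: not a R a.
(C) not transitive: b R c and c R b but not b R b.
(D) not serial: a has no R-successor.

none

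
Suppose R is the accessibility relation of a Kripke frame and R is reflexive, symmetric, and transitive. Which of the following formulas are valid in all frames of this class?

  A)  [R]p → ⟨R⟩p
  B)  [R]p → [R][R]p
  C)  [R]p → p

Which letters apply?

A relation that is reflexive, symmetric, and transitive is also euclidean and serial.
(A) [R]p → ⟨R⟩p is axiom D; it is valid on a frame exactly when R is serial. Every such R is serial, so valid.
(B) [R]p → [R][R]p (axiom 4) characterises the transitive frames. Every such R is transitive — valid.
(C) [R]p → p is axiom T, which corresponds to reflexivity. Every such R is reflexive — valid.

A, B, C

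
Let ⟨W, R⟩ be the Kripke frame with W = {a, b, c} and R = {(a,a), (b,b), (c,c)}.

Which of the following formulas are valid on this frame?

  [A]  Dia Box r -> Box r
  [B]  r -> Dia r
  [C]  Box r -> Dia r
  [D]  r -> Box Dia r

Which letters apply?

A, B, C, D

R is reflexive: each world relates to itself.
R is symmetric: every R-edge is matched by its reverse.
R is euclidean: any two R-successors of the same world are R-related.
R is serial: every world has an R-successor.
(A) Dia Box r -> Box r (the dual of axiom 5) characterises the euclidean frames. R is euclidean — valid.
(B) the dual of axiom T: valid iff R is reflexive. R is reflexive — valid.
(C) Box r -> Dia r (axiom D) characterises the serial frames. R is serial — valid.
(D) axiom B: valid iff R is symmetric. R is symmetric — valid.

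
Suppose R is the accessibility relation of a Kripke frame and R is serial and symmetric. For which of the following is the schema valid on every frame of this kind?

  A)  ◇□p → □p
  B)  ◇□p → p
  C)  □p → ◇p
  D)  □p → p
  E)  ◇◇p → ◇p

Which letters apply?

(A) the dual of axiom 5: valid iff R is euclidean. Such an R need not be euclidean — not valid.
(B) ◇□p → p is the dual of axiom B; it is valid on a frame exactly when R is symmetric. Every such R is symmetric, so valid.
(C) axiom D: valid iff R is serial. Every such R is serial — valid.
(D) □p → p is axiom T; it is valid on a frame exactly when R is reflexive. Such an R need not be reflexive, so not valid.
(E) ◇◇p → ◇p is the dual of axiom 4, which corresponds to transitivity. Such an R need not be transitive — not valid.

B, C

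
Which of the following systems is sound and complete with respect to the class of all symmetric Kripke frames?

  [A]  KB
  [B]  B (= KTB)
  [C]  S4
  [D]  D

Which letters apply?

(A) KB is determined by exactly this class.
(B) B (= KTB) is determined by the class of reflexive and symmetric frames.
(C) S4 is determined by the class of reflexive and transitive frames.
(D) D is determined by the class of serial frames.

A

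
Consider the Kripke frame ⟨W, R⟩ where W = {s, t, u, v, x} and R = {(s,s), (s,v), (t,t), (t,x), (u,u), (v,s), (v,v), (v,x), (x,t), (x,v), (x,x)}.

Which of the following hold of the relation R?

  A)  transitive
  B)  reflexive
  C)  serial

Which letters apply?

B, C

(A) not transitive: s R v and v R x but not s R x.
(B) reflexive: each world relates to itself.
(C) serial: every world has an R-successor.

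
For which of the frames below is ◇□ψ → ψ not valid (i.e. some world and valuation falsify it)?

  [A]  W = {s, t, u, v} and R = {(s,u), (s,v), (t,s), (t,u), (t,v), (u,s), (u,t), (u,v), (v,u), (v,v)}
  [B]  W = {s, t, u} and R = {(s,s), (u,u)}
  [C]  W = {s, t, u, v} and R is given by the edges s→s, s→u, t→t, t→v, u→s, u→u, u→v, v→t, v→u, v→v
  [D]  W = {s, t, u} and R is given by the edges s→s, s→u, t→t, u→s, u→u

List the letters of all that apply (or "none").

A

The schema ◇□ψ → ψ is the dual of axiom B; it is valid on a frame iff R is symmetric.
(A) R is not symmetric (s R v but not v R s), so the schema fails here.
(B) R is symmetric (every R-edge is matched by its reverse), so the schema is valid here.
(C) R is symmetric (every R-edge is matched by its reverse), so the schema is valid here.
(D) R is symmetric (every R-edge is matched by its reverse), so the schema is valid here.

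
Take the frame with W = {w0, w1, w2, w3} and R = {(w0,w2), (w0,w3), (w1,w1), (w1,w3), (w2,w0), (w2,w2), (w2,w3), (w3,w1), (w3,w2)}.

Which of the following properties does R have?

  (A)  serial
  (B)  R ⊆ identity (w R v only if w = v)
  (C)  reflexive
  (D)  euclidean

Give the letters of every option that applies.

A

(A) serial: every world has an R-successor.
(B) not ⊆ identity: w0 R w2 with w0 ≠ w2.
(C) not reflexive: not w0 R w0.
(D) not euclidean: w2 R w3 and w2 R w0 but not w3 R w0.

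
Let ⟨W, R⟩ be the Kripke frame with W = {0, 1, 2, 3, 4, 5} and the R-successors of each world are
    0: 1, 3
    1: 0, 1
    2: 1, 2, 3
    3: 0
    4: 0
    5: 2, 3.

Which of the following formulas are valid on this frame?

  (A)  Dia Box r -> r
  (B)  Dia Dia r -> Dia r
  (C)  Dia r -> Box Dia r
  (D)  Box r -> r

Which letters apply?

none

R is not reflexive: not 0 R 0.
R is not symmetric: 2 R 1 but not 1 R 2.
R is not transitive: 0 R 1 and 1 R 0 but not 0 R 0.
R is not euclidean: 0 R 1 and 0 R 3 but not 1 R 3.
(A) Dia Box r -> r is the dual of axiom B, which corresponds to symmetry. R is not symmetric — not valid.
(B) the dual of axiom 4: valid iff R is transitive. R is not transitive — not valid.
(C) Dia r -> Box Dia r (axiom 5) characterises the euclidean frames. R is not euclidean — not valid.
(D) Box r -> r (axiom T) characterises the reflexive frames. R is not reflexive — not valid.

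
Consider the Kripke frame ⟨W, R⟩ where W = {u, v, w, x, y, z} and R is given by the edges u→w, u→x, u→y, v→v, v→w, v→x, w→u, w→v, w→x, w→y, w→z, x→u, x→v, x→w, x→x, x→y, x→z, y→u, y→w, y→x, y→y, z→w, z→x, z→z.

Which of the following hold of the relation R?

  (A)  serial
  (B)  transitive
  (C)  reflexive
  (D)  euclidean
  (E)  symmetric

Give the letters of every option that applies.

A, E

(A) serial: every world has an R-successor.
(B) not transitive: u R w and w R u but not u R u.
(C) not reflexive: not u R u.
(D) not euclidean: w R u and w R v but not u R v.
(E) symmetric: every R-edge is matched by its reverse.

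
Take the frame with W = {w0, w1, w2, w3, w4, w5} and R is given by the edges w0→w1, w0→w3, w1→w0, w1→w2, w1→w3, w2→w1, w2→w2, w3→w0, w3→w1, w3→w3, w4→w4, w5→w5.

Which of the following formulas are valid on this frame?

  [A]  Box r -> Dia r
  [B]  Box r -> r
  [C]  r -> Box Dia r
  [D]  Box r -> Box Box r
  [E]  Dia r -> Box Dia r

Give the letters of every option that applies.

A, C

R is not reflexive: not w0 R w0.
R is symmetric: every R-edge is matched by its reverse.
R is not transitive: w0 R w1 and w1 R w0 but not w0 R w0.
R is not euclidean: w1 R w0 and w1 R w2 but not w0 R w2.
R is serial: every world has an R-successor.
(A) Box r -> Dia r (axiom D) characterises the serial frames. R is serial — valid.
(B) Box r -> r (axiom T) characterises the reflexive frames. R is not reflexive — not valid.
(C) r -> Box Dia r is axiom B, which corresponds to symmetry. R is symmetric — valid.
(D) Box r -> Box Box r is axiom 4; it is valid on a frame exactly when R is transitive. R is not transitive, so not valid.
(E) Dia r -> Box Dia r is axiom 5; it is valid on a frame exactly when R is euclidean. R is not euclidean, so not valid.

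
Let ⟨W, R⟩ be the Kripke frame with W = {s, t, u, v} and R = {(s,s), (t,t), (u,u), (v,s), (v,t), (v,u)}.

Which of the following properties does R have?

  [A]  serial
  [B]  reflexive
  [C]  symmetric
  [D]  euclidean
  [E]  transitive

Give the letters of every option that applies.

(A) serial: every world has an R-successor.
(B) not reflexive: not v R v.
(C) not symmetric: v R s but not s R v.
(D) not euclidean: v R s and v R t but not s R t.
(E) transitive: R is closed under composition.

A, E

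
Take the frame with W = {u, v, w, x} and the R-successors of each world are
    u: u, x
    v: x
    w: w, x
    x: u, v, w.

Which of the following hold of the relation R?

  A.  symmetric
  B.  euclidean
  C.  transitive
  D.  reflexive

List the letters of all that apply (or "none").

A

(A) symmetric: every R-edge is matched by its reverse.
(B) not euclidean: x R u and x R v but not u R v.
(C) not transitive: u R x and x R v but not u R v.
(D) not reflexive: not v R v.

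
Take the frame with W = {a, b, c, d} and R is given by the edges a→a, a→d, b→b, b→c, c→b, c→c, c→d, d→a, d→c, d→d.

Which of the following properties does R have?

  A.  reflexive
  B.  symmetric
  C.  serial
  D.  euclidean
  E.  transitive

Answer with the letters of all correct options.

A, B, C

(A) reflexive: each world relates to itself.
(B) symmetric: every R-edge is matched by its reverse.
(C) serial: every world has an R-successor.
(D) not euclidean: c R b and c R d but not b R d.
(E) not transitive: a R d and d R c but not a R c.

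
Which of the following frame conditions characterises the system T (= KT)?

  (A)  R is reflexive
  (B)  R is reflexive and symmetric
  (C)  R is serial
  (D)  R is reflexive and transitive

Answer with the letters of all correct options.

A

(A) T (= KT) is sound and complete for exactly this class.
(B) this class determines B (= KTB), not T (= KT).
(C) this class determines D, not T (= KT).
(D) this class determines S4, not T (= KT).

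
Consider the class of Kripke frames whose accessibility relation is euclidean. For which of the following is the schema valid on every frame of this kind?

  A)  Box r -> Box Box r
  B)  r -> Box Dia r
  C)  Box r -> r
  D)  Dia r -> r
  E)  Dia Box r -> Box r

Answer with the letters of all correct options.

E

(A) axiom 4: valid iff R is transitive. Such an R need not be transitive — not valid.
(B) axiom B: valid iff R is symmetric. Such an R need not be symmetric — not valid.
(C) Box r -> r (axiom T) characterises the reflexive frames. Such an R need not be reflexive — not valid.
(D) Dia r -> r is the converse of T; it holds exactly when R ⊆ identity. Such an R need not be a subset of the identity — not valid.
(E) the dual of axiom 5: valid iff R is euclidean. Every such R is euclidean — valid.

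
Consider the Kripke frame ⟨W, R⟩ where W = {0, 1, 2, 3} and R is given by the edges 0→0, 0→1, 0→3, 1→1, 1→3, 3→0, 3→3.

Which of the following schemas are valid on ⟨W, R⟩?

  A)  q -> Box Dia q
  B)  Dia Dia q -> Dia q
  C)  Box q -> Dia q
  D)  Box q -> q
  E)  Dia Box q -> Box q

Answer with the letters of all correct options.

none

R is not reflexive: not 2 R 2.
R is not symmetric: 0 R 1 but not 1 R 0.
R is not transitive: 1 R 3 and 3 R 0 but not 1 R 0.
R is not euclidean: 0 R 1 and 0 R 0 but not 1 R 0.
R is not serial: 2 has no R-successor.
(A) q -> Box Dia q is axiom B; it is valid on a frame exactly when R is symmetric. R is not symmetric, so not valid.
(B) Dia Dia q -> Dia q is the dual of axiom 4, which corresponds to transitivity. R is not transitive — not valid.
(C) Box q -> Dia q is axiom D, which corresponds to seriality. R is not serial — not valid.
(D) Box q -> q is axiom T; it is valid on a frame exactly when R is reflexive. R is not reflexive, so not valid.
(E) Dia Box q -> Box q (the dual of axiom 5) characterises the euclidean frames. R is not euclidean — not valid.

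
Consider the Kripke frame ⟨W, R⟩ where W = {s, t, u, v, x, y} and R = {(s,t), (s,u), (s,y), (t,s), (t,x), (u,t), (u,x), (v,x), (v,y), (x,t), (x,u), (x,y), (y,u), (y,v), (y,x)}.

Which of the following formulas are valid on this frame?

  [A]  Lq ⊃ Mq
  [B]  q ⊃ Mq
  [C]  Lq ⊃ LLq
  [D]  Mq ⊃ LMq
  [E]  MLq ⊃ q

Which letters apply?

A

R is not reflexive: not s R s.
R is not symmetric: s R u but not u R s.
R is not transitive: s R t and t R s but not s R s.
R is not euclidean: s R t and s R u but not t R u.
R is serial: every world has an R-successor.
(A) axiom D: valid iff R is serial. R is serial — valid.
(B) q ⊃ Mq is the dual of axiom T, which corresponds to reflexivity. R is not reflexive — not valid.
(C) axiom 4: valid iff R is transitive. R is not transitive — not valid.
(D) Mq ⊃ LMq is axiom 5, which corresponds to the euclidean property. R is not euclidean — not valid.
(E) MLq ⊃ q (the dual of axiom B) characterises the symmetric frames. R is not symmetric — not valid.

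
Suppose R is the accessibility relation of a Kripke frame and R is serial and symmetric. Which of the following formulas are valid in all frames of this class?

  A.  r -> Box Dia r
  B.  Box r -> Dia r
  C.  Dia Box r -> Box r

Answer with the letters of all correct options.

(A) r -> Box Dia r (axiom B) characterises the symmetric frames. Every such R is symmetric — valid.
(B) Box r -> Dia r is axiom D; it is valid on a frame exactly when R is serial. Every such R is serial, so valid.
(C) Dia Box r -> Box r is the dual of axiom 5; it is valid on a frame exactly when R is euclidean. Such an R need not be euclidean, so not valid.

A, B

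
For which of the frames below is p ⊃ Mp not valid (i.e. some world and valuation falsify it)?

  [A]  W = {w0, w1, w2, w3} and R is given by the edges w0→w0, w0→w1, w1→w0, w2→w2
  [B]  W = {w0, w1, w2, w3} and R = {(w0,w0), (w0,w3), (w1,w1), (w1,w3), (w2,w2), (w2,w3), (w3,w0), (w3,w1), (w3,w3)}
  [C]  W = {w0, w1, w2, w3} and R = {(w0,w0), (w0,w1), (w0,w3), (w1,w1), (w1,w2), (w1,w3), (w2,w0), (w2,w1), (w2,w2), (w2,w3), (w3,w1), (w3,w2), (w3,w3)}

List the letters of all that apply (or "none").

A

The schema p ⊃ Mp is the dual of axiom T; it is valid on a frame iff R is reflexive.
(A) R is not reflexive (not w1 R w1), so the schema fails here.
(B) R is reflexive (each world relates to itself), so the schema is valid here.
(C) R is reflexive (each world relates to itself), so the schema is valid here.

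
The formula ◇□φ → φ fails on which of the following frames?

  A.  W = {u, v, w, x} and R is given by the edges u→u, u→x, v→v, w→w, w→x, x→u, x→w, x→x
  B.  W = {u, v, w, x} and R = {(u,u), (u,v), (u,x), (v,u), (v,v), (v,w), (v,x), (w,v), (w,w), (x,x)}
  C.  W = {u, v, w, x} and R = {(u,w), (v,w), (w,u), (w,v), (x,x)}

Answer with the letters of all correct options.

B

The schema ◇□φ → φ is the dual of axiom B; it is valid on a frame iff R is symmetric.
(A) R is symmetric (every R-edge is matched by its reverse), so the schema is valid here.
(B) R is not symmetric (u R x but not x R u), so the schema fails here.
(C) R is symmetric (every R-edge is matched by its reverse), so the schema is valid here.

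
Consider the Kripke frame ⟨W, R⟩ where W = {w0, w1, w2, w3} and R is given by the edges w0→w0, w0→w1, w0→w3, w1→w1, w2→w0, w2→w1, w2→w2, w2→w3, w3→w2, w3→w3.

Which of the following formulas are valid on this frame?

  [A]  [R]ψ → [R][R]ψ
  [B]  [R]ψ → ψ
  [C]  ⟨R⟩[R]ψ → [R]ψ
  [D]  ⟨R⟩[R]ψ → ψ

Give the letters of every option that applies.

R is reflexive: each world relates to itself.
R is not symmetric: w0 R w1 but not w1 R w0.
R is not transitive: w0 R w3 and w3 R w2 but not w0 R w2.
R is not euclidean: w0 R w1 and w0 R w0 but not w1 R w0.
(A) [R]ψ → [R][R]ψ (axiom 4) characterises the transitive frames. R is not transitive — not valid.
(B) [R]ψ → ψ is axiom T, which corresponds to reflexivity. R is reflexive — valid.
(C) ⟨R⟩[R]ψ → [R]ψ (the dual of axiom 5) characterises the euclidean frames. R is not euclidean — not valid.
(D) ⟨R⟩[R]ψ → ψ (the dual of axiom B) characterises the symmetric frames. R is not symmetric — not valid.

B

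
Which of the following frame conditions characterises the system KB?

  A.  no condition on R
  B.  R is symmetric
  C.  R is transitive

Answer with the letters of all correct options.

(A) this class determines K, not KB.
(B) KB is sound and complete for exactly this class.
(C) this class determines K4, not KB.

B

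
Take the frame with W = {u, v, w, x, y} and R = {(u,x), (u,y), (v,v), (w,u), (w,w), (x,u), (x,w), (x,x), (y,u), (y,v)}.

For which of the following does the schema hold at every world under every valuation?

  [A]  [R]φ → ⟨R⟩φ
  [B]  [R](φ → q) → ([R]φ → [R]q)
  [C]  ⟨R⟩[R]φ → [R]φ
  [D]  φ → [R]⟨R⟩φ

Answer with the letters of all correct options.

A, B

R is not symmetric: w R u but not u R w.
R is not euclidean: u R x and u R y but not x R y.
R is serial: every world has an R-successor.
(A) [R]φ → ⟨R⟩φ is axiom D; it is valid on a frame exactly when R is serial. R is serial, so valid.
(B) this is just K, valid on every normal frame.
(C) ⟨R⟩[R]φ → [R]φ (the dual of axiom 5) characterises the euclidean frames. R is not euclidean — not valid.
(D) φ → [R]⟨R⟩φ (axiom B) characterises the symmetric frames. R is not symmetric — not valid.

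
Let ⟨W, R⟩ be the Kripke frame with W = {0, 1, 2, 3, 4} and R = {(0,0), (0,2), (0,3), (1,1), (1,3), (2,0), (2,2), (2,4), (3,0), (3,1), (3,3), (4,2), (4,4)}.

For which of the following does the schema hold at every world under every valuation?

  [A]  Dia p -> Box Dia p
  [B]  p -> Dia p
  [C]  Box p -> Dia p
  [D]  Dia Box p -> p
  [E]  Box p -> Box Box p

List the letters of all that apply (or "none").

B, C, D

R is reflexive: each world relates to itself.
R is symmetric: every R-edge is matched by its reverse.
R is not transitive: 0 R 2 and 2 R 4 but not 0 R 4.
R is not euclidean: 0 R 2 and 0 R 3 but not 2 R 3.
R is serial: every world has an R-successor.
(A) Dia p -> Box Dia p (axiom 5) characterises the euclidean frames. R is not euclidean — not valid.
(B) p -> Dia p is the dual of axiom T; it is valid on a frame exactly when R is reflexive. R is reflexive, so valid.
(C) axiom D: valid iff R is serial. R is serial — valid.
(D) Dia Box p -> p is the dual of axiom B; it is valid on a frame exactly when R is symmetric. R is symmetric, so valid.
(E) axiom 4: valid iff R is transitive. R is not transitive — not valid.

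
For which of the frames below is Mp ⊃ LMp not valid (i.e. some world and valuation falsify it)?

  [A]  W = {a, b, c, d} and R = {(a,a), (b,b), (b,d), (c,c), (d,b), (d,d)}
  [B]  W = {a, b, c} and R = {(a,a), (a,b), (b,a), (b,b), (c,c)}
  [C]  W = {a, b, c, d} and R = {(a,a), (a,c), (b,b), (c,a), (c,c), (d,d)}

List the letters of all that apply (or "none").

none

The schema Mp ⊃ LMp is axiom 5; it is valid on a frame iff R is euclidean.
(A) R is euclidean (any two R-successors of the same world are R-related), so the schema is valid here.
(B) R is euclidean (any two R-successors of the same world are R-related), so the schema is valid here.
(C) R is euclidean (any two R-successors of the same world are R-related), so the schema is valid here.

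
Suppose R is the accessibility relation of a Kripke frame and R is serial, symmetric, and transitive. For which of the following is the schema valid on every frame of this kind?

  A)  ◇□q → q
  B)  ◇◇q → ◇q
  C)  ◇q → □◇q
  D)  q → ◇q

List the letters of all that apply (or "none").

A, B, C, D

A serial symmetric transitive relation is reflexive (take any v with uRv; symmetry gives vRu and transitivity gives uRu), hence an equivalence relation.
(A) ◇□q → q is the dual of axiom B; it is valid on a frame exactly when R is symmetric. Every such R is symmetric, so valid.
(B) ◇◇q → ◇q is the dual of axiom 4, which corresponds to transitivity. Every such R is transitive — valid.
(C) ◇q → □◇q (axiom 5) characterises the euclidean frames. Every such R is euclidean — valid.
(D) q → ◇q is the dual of axiom T, which corresponds to reflexivity. Every such R is reflexive — valid.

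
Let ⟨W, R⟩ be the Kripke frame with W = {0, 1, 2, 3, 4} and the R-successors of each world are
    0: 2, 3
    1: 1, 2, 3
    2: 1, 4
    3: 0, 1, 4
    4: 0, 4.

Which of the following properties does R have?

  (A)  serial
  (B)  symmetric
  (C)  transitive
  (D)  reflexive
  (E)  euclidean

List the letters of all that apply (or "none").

A

(A) serial: every world has an R-successor.
(B) not symmetric: 0 R 2 but not 2 R 0.
(C) not transitive: 0 R 2 and 2 R 1 but not 0 R 1.
(D) not reflexive: not 0 R 0.
(E) not euclidean: 0 R 2 and 0 R 3 but not 2 R 3.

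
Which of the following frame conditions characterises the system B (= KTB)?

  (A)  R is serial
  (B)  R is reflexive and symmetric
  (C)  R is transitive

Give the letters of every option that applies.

B

(A) this class determines D, not B (= KTB).
(B) B (= KTB) is sound and complete for exactly this class.
(C) this class determines K4, not B (= KTB).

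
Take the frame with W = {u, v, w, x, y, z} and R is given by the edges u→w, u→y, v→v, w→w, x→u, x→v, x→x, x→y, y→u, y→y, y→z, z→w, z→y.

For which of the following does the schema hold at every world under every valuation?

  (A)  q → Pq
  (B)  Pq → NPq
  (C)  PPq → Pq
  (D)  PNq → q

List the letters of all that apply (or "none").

none

R is not reflexive: not u R u.
R is not symmetric: u R w but not w R u.
R is not transitive: u R y and y R u but not u R u.
R is not euclidean: u R w and u R y but not w R y.
(A) q → Pq is the dual of axiom T, which corresponds to reflexivity. R is not reflexive — not valid.
(B) Pq → NPq is axiom 5; it is valid on a frame exactly when R is euclidean. R is not euclidean, so not valid.
(C) the dual of axiom 4: valid iff R is transitive. R is not transitive — not valid.
(D) PNq → q is the dual of axiom B, which corresponds to symmetry. R is not symmetric — not valid.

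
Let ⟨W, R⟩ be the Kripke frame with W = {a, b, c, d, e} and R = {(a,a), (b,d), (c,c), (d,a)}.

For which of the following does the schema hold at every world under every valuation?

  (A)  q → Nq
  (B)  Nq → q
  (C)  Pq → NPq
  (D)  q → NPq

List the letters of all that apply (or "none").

R is not reflexive: not b R b.
R is not symmetric: b R d but not d R b.
R is not euclidean: b R d and b R d but not d R d.
R is not a subset of the identity: b R d with b ≠ d.
(A) q → Nq is valid only on frames where every R-edge is a self-loop. Here R ⊄ identity — not valid.
(B) Nq → q is axiom T, which corresponds to reflexivity. R is not reflexive — not valid.
(C) Pq → NPq is axiom 5, which corresponds to the euclidean property. R is not euclidean — not valid.
(D) q → NPq is axiom B, which corresponds to symmetry. R is not symmetric — not valid.

none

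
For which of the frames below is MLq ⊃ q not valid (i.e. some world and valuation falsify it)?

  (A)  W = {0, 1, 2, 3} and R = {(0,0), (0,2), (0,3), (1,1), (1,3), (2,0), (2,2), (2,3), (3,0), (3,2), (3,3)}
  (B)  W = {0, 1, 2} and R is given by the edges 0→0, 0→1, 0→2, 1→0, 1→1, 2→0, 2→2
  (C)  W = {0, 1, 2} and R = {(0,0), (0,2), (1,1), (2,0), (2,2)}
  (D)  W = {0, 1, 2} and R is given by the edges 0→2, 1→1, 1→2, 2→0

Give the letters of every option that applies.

The schema MLq ⊃ q is the dual of axiom B; it is valid on a frame iff R is symmetric.
(A) R is not symmetric (1 R 3 but not 3 R 1), so the schema fails here.
(B) R is symmetric (every R-edge is matched by its reverse), so the schema is valid here.
(C) R is symmetric (every R-edge is matched by its reverse), so the schema is valid here.
(D) R is not symmetric (1 R 2 but not 2 R 1), so the schema fails here.

A, D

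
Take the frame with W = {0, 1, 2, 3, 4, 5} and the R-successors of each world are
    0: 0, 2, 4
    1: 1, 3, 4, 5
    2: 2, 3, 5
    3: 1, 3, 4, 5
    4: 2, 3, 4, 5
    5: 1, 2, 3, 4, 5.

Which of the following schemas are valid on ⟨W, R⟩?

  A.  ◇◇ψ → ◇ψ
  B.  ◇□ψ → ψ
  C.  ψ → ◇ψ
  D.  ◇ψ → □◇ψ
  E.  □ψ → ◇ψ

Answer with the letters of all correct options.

C, E

R is reflexive: each world relates to itself.
R is not symmetric: 0 R 2 but not 2 R 0.
R is not transitive: 0 R 2 and 2 R 3 but not 0 R 3.
R is not euclidean: 0 R 2 and 0 R 0 but not 2 R 0.
R is serial: every world has an R-successor.
(A) ◇◇ψ → ◇ψ (the dual of axiom 4) characterises the transitive frames. R is not transitive — not valid.
(B) ◇□ψ → ψ (the dual of axiom B) characterises the symmetric frames. R is not symmetric — not valid.
(C) ψ → ◇ψ (the dual of axiom T) characterises the reflexive frames. R is reflexive — valid.
(D) ◇ψ → □◇ψ is axiom 5; it is valid on a frame exactly when R is euclidean. R is not euclidean, so not valid.
(E) □ψ → ◇ψ (axiom D) characterises the serial frames. R is serial — valid.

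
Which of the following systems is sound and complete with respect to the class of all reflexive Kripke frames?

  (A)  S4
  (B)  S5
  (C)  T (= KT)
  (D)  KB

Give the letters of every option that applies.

(A) S4 is determined by the class of reflexive and transitive frames.
(B) S5 is determined by the class of reflexive, symmetric, and transitive frames.
(C) T (= KT) is determined by exactly this class.
(D) KB is determined by the class of symmetric frames.

C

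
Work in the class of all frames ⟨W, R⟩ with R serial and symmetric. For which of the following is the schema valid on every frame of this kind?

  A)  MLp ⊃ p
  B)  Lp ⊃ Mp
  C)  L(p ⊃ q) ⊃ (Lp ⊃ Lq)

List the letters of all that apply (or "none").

A, B, C

(A) MLp ⊃ p is the dual of axiom B; it is valid on a frame exactly when R is symmetric. Every such R is symmetric, so valid.
(B) axiom D: valid iff R is serial. Every such R is serial — valid.
(C) L(p ⊃ q) ⊃ (Lp ⊃ Lq) is the K axiom; it holds on all frames — valid.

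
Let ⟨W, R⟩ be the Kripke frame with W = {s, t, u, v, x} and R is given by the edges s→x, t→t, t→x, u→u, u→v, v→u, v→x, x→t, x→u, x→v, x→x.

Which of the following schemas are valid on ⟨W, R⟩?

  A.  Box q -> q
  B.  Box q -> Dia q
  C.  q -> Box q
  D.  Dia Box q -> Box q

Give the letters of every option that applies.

R is not reflexive: not s R s.
R is not euclidean: v R u and v R x but not u R x.
R is serial: every world has an R-successor.
R is not a subset of the identity: s R x with s ≠ x.
(A) Box q -> q (axiom T) characterises the reflexive frames. R is not reflexive — not valid.
(B) Box q -> Dia q is axiom D; it is valid on a frame exactly when R is serial. R is serial, so valid.
(C) q -> Box q is valid only on frames where every R-edge is a self-loop. Here R ⊄ identity — not valid.
(D) Dia Box q -> Box q (the dual of axiom 5) characterises the euclidean frames. R is not euclidean — not valid.

B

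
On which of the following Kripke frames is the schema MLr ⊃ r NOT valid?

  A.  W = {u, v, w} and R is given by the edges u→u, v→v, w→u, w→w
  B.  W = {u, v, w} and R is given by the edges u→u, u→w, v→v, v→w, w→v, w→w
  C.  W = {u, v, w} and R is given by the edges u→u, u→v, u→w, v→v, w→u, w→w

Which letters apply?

A, B, C

The schema MLr ⊃ r is the dual of axiom B; it is valid on a frame iff R is symmetric.
(A) R is not symmetric (w R u but not u R w), so the schema fails here.
(B) R is not symmetric (u R w but not w R u), so the schema fails here.
(C) R is not symmetric (u R v but not v R u), so the schema fails here.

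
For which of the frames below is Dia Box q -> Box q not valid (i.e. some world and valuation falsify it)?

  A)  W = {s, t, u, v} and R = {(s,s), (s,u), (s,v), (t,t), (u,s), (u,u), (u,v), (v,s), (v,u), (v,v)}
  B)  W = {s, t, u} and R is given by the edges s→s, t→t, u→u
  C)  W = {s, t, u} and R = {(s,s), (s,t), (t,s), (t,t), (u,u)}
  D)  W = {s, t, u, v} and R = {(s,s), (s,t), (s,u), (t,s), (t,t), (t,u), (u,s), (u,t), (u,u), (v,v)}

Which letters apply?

The schema Dia Box q -> Box q is the dual of axiom 5; it is valid on a frame iff R is euclidean.
(A) R is euclidean (any two R-successors of the same world are R-related), so the schema is valid here.
(B) R is euclidean (any two R-successors of the same world are R-related), so the schema is valid here.
(C) R is euclidean (any two R-successors of the same world are R-related), so the schema is valid here.
(D) R is euclidean (any two R-successors of the same world are R-related), so the schema is valid here.

none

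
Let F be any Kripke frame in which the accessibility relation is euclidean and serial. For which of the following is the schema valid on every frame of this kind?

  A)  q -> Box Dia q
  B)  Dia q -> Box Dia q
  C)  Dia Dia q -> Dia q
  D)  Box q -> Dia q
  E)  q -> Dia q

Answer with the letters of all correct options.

B, D

(A) q -> Box Dia q is axiom B, which corresponds to symmetry. Such an R need not be symmetric — not valid.
(B) axiom 5: valid iff R is euclidean. Every such R is euclidean — valid.
(C) Dia Dia q -> Dia q is the dual of axiom 4, which corresponds to transitivity. Such an R need not be transitive — not valid.
(D) Box q -> Dia q is axiom D, which corresponds to seriality. Every such R is serial — valid.
(E) the dual of axiom T: valid iff R is reflexive. Such an R need not be reflexive — not valid.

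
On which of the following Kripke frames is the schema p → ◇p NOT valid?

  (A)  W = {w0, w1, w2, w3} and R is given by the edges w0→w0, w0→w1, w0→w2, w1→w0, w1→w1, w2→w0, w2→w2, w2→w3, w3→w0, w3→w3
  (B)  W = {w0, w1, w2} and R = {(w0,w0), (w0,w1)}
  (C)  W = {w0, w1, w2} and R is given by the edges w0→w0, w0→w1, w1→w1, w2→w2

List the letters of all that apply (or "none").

The schema p → ◇p is the dual of axiom T; it is valid on a frame iff R is reflexive.
(A) R is reflexive (each world relates to itself), so the schema is valid here.
(B) R is not reflexive (not w1 R w1), so the schema fails here.
(C) R is reflexive (each world relates to itself), so the schema is valid here.

B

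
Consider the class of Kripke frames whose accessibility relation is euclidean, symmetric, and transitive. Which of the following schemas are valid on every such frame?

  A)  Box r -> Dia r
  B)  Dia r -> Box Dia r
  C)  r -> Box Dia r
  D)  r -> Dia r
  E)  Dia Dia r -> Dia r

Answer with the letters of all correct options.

(A) Box r -> Dia r (axiom D) characterises the serial frames. Such an R need not be serial — not valid.
(B) axiom 5: valid iff R is euclidean. Every such R is euclidean — valid.
(C) r -> Box Dia r (axiom B) characterises the symmetric frames. Every such R is symmetric — valid.
(D) r -> Dia r (the dual of axiom T) characterises the reflexive frames. Such an R need not be reflexive — not valid.
(E) Dia Dia r -> Dia r is the dual of axiom 4, which corresponds to transitivity. Every such R is transitive — valid.

B, C, E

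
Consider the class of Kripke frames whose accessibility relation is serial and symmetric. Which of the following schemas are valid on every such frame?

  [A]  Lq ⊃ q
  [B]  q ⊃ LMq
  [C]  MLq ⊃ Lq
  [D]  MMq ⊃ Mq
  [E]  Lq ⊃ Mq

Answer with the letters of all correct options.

(A) axiom T: valid iff R is reflexive. Such an R need not be reflexive — not valid.
(B) q ⊃ LMq is axiom B, which corresponds to symmetry. Every such R is symmetric — valid.
(C) MLq ⊃ Lq is the dual of axiom 5; it is valid on a frame exactly when R is euclidean. Such an R need not be euclidean, so not valid.
(D) the dual of axiom 4: valid iff R is transitive. Such an R need not be transitive — not valid.
(E) Lq ⊃ Mq is axiom D, which corresponds to seriality. Every such R is serial — valid.

B, E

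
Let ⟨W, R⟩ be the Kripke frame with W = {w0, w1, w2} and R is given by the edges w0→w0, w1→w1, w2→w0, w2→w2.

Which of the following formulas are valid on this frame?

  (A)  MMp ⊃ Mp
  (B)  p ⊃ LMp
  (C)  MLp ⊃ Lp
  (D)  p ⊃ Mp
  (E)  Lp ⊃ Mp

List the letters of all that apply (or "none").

R is reflexive: each world relates to itself.
R is not symmetric: w2 R w0 but not w0 R w2.
R is transitive: R is closed under composition.
R is not euclidean: w2 R w0 and w2 R w2 but not w0 R w2.
R is serial: every world has an R-successor.
(A) the dual of axiom 4: valid iff R is transitive. R is transitive — valid.
(B) p ⊃ LMp is axiom B, which corresponds to symmetry. R is not symmetric — not valid.
(C) MLp ⊃ Lp (the dual of axiom 5) characterises the euclidean frames. R is not euclidean — not valid.
(D) p ⊃ Mp is the dual of axiom T; it is valid on a frame exactly when R is reflexive. R is reflexive, so valid.
(E) Lp ⊃ Mp (axiom D) characterises the serial frames. R is serial — valid.

A, D, E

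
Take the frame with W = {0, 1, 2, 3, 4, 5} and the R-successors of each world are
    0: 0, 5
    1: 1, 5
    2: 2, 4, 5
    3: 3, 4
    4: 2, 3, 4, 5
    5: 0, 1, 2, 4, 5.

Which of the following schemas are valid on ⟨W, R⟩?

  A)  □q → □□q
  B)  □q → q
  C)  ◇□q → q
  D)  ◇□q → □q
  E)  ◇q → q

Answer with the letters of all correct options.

B, C

R is reflexive: each world relates to itself.
R is symmetric: every R-edge is matched by its reverse.
R is not transitive: 0 R 5 and 5 R 1 but not 0 R 1.
R is not euclidean: 4 R 2 and 4 R 3 but not 2 R 3.
R is not a subset of the identity: 0 R 5 with 0 ≠ 5.
(A) □q → □□q is axiom 4; it is valid on a frame exactly when R is transitive. R is not transitive, so not valid.
(B) axiom T: valid iff R is reflexive. R is reflexive — valid.
(C) ◇□q → q is the dual of axiom B; it is valid on a frame exactly when R is symmetric. R is symmetric, so valid.
(D) ◇□q → □q (the dual of axiom 5) characterises the euclidean frames. R is not euclidean — not valid.
(E) ◇q → q (the converse of T) corresponds to R being a subset of the identity. Here R ⊄ identity, so not valid.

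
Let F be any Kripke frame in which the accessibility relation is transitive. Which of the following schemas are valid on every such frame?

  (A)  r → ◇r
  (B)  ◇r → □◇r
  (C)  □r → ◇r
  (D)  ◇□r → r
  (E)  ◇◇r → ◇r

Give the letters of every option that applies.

E

(A) r → ◇r is the dual of axiom T; it is valid on a frame exactly when R is reflexive. Such an R need not be reflexive, so not valid.
(B) axiom 5: valid iff R is euclidean. Such an R need not be euclidean — not valid.
(C) axiom D: valid iff R is serial. Such an R need not be serial — not valid.
(D) ◇□r → r (the dual of axiom B) characterises the symmetric frames. Such an R need not be symmetric — not valid.
(E) ◇◇r → ◇r (the dual of axiom 4) characterises the transitive frames. Every such R is transitive — valid.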